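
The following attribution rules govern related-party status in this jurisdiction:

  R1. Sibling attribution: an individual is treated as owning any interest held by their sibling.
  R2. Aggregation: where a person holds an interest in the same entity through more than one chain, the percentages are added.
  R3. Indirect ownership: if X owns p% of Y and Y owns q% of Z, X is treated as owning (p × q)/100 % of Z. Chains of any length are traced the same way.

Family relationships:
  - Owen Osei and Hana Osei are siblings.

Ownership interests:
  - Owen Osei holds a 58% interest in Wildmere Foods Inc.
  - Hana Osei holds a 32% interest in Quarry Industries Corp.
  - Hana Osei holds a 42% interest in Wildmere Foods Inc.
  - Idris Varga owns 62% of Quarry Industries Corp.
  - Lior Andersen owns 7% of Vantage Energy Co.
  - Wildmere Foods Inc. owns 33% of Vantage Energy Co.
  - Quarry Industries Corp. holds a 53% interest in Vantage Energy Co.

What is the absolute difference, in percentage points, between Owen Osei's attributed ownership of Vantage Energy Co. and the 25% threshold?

24.96

By sibling attribution (R1), Owen Osei is treated as also owning Hana Osei's interest in Wildmere Foods Inc, giving 58% + 42% = 100%.
By sibling attribution (R1), Owen Osei is treated as owning Hana Osei's 32% interest in Quarry Industries Corp.
Chain via Wildmere Foods Inc. (R3): 100% × 33% = 33% of Vantage Energy Co.
Chain via Quarry Industries Corp. (R3): 32% × 53% = 16.96% of Vantage Energy Co.
Aggregating (R2): 33% + 16.96% = 49.96%.
49.96% exceeds the 25% threshold by 24.96 percentage points.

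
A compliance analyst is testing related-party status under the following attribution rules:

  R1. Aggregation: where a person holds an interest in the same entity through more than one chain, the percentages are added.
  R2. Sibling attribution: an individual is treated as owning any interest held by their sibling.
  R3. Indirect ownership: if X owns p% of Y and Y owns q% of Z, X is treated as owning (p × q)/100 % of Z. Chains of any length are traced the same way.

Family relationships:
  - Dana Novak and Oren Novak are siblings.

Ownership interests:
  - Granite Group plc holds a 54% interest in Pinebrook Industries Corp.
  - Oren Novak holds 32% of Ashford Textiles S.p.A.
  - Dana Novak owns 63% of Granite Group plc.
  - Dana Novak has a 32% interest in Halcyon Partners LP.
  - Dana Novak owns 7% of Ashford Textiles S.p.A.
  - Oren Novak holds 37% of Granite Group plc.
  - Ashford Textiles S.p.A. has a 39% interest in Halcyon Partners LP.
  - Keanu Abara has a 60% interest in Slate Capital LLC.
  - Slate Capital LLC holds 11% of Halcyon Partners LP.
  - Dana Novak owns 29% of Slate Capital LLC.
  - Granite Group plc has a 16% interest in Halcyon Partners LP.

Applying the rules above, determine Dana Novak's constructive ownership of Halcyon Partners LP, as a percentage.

By sibling attribution (R2), Dana Novak is treated as also owning Oren Novak's interest in Granite Group plc, giving 63% + 37% = 100%.
By sibling attribution (R2), Dana Novak is treated as also owning Oren Novak's interest in Ashford Textiles S.p.A, giving 7% + 32% = 39%.
Chain via Granite Group plc (R3): 100% × 16% = 16% of Halcyon Partners LP.
Chain via Ashford Textiles S.p.A. (R3): 39% × 39% = 15.21% of Halcyon Partners LP.
Chain via Slate Capital LLC (R3): 29% × 11% = 3.19% of Halcyon Partners LP.
Direct interest in Halcyon Partners LP: 32%.
Aggregating (R1): 16% + 15.21% + 3.19% + 32% = 66.4%.

66.4%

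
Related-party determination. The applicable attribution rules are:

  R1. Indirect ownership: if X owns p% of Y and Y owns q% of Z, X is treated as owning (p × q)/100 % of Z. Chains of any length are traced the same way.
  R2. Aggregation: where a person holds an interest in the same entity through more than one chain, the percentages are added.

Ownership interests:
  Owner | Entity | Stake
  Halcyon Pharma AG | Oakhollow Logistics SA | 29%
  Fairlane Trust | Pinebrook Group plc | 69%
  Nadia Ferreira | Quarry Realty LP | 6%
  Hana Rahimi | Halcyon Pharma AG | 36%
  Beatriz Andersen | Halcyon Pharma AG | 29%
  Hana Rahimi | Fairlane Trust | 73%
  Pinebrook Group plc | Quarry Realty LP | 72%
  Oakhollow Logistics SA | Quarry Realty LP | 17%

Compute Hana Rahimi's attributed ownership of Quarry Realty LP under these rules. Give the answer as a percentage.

Chain via Halcyon Pharma AG → Oakhollow Logistics SA (R1): 36% × 29% × 17% = 1.7748% of Quarry Realty LP.
Chain via Fairlane Trust → Pinebrook Group plc (R1): 73% × 69% × 72% = 36.2664% of Quarry Realty LP.
Aggregating (R2): 1.7748% + 36.2664% = 38.0412%.

38.0412%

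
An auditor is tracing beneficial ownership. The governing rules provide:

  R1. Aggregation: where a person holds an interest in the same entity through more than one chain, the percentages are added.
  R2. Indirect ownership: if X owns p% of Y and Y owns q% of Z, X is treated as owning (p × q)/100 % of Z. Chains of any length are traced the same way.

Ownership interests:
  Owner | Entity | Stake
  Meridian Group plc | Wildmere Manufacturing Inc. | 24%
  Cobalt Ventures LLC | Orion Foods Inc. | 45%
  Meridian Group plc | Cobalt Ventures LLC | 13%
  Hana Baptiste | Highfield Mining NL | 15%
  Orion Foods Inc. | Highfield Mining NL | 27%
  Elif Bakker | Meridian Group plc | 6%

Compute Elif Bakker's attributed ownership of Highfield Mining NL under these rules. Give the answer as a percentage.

0.09477%

Chain via Meridian Group plc → Cobalt Ventures LLC → Orion Foods Inc. (R2): 6% × 13% × 45% × 27% = 0.09477% of Highfield Mining NL.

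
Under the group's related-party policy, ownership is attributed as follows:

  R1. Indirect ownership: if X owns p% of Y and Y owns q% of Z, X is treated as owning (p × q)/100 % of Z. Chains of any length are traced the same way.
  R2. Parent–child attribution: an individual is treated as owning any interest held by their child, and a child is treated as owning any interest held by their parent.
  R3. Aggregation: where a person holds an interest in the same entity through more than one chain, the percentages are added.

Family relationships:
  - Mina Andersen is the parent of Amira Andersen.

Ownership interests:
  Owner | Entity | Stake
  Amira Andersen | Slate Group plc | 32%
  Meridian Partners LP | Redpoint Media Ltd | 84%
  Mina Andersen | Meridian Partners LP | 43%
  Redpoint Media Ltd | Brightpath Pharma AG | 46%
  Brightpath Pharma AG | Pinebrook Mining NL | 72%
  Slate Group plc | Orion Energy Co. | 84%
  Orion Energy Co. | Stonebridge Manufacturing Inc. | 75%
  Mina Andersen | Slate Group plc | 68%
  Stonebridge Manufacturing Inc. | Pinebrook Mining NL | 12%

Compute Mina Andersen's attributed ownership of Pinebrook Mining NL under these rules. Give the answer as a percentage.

19.522944%

By parent–child attribution (R2), Mina Andersen is treated as also owning Amira Andersen's interest in Slate Group plc, giving 68% + 32% = 100%.
Chain via Meridian Partners LP → Redpoint Media Ltd → Brightpath Pharma AG (R1): 43% × 84% × 46% × 72% = 11.962944% of Pinebrook Mining NL.
Chain via Slate Group plc → Orion Energy Co. → Stonebridge Manufacturing Inc. (R1): 100% × 84% × 75% × 12% = 7.56% of Pinebrook Mining NL.
Aggregating (R3): 11.962944% + 7.56% = 19.522944%.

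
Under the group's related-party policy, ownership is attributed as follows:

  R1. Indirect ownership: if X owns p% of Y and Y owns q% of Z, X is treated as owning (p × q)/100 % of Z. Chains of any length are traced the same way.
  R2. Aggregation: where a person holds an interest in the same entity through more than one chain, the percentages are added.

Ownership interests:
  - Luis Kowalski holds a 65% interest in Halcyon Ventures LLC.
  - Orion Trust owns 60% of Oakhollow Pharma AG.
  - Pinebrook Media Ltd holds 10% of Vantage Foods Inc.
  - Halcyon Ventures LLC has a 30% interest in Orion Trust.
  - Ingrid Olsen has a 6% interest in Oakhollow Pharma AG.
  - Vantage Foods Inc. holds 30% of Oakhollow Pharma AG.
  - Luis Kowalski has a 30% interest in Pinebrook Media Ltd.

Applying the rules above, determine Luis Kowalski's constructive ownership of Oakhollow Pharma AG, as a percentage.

12.6%

Chain via Halcyon Ventures LLC → Orion Trust (R1): 65% × 30% × 60% = 11.7% of Oakhollow Pharma AG.
Chain via Pinebrook Media Ltd → Vantage Foods Inc. (R1): 30% × 10% × 30% = 0.9% of Oakhollow Pharma AG.
Aggregating (R2): 11.7% + 0.9% = 12.6%.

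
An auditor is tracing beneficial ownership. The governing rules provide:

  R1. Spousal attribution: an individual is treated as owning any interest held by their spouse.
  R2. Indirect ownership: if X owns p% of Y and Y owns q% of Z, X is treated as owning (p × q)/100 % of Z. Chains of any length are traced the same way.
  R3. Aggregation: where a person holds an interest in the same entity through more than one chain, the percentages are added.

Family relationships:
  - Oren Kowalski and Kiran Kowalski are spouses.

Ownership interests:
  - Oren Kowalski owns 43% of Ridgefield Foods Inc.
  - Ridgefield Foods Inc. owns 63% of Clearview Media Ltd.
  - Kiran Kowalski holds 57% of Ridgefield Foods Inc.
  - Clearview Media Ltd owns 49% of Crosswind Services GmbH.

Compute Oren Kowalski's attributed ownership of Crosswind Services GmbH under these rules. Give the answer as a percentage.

By spousal attribution (R1), Oren Kowalski is treated as also owning Kiran Kowalski's interest in Ridgefield Foods Inc, giving 43% + 57% = 100%.
Chain via Ridgefield Foods Inc. → Clearview Media Ltd (R2): 100% × 63% × 49% = 30.87% of Crosswind Services GmbH.

30.87%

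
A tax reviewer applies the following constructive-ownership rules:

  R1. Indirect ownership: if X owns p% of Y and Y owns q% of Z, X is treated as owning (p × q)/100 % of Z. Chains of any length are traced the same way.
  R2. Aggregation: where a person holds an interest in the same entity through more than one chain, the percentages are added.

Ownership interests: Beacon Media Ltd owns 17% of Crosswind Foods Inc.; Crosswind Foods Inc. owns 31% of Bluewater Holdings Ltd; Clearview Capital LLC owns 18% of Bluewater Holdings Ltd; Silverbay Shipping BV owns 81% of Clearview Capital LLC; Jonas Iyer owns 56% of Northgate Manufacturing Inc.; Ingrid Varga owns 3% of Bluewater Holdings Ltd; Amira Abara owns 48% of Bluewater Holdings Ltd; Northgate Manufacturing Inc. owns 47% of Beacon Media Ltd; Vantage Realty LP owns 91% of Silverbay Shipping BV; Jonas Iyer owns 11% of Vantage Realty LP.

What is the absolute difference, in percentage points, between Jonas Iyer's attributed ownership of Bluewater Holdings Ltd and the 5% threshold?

2.153478

Chain via Northgate Manufacturing Inc. → Beacon Media Ltd → Crosswind Foods Inc. (R1): 56% × 47% × 17% × 31% = 1.387064% of Bluewater Holdings Ltd.
Chain via Vantage Realty LP → Silverbay Shipping BV → Clearview Capital LLC (R1): 11% × 91% × 81% × 18% = 1.459458% of Bluewater Holdings Ltd.
Aggregating (R2): 1.387064% + 1.459458% = 2.846522%.
2.846522% falls short of the 5% threshold by 2.153478 percentage points.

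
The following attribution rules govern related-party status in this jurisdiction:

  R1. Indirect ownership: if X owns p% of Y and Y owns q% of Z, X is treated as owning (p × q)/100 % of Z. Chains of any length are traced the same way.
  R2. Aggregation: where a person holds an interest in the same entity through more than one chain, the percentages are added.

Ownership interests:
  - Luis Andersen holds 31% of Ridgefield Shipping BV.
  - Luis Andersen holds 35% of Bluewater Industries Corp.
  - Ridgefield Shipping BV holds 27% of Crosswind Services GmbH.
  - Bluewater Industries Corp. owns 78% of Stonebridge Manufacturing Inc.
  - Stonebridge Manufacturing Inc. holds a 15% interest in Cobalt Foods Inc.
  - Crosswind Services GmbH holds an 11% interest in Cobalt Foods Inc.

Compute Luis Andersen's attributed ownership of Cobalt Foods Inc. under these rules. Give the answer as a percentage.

5.0157%

Chain via Ridgefield Shipping BV → Crosswind Services GmbH (R1): 31% × 27% × 11% = 0.9207% of Cobalt Foods Inc.
Chain via Bluewater Industries Corp. → Stonebridge Manufacturing Inc. (R1): 35% × 78% × 15% = 4.095% of Cobalt Foods Inc.
Aggregating (R2): 0.9207% + 4.095% = 5.0157%.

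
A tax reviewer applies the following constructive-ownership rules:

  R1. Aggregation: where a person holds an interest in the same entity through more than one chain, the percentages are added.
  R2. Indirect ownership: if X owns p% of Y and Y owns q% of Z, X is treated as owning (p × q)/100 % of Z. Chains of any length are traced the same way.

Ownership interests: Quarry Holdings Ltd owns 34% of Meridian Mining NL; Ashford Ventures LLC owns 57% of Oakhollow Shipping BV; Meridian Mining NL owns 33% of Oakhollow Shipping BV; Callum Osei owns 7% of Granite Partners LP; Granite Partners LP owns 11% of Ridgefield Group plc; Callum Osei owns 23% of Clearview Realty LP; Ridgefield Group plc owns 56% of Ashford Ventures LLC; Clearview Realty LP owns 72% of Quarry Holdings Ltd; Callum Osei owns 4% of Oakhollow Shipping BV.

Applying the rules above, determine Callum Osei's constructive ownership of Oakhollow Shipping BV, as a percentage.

6.103816%

Chain via Granite Partners LP → Ridgefield Group plc → Ashford Ventures LLC (R2): 7% × 11% × 56% × 57% = 0.245784% of Oakhollow Shipping BV.
Chain via Clearview Realty LP → Quarry Holdings Ltd → Meridian Mining NL (R2): 23% × 72% × 34% × 33% = 1.858032% of Oakhollow Shipping BV.
Direct interest in Oakhollow Shipping BV: 4%.
Aggregating (R1): 0.245784% + 1.858032% + 4% = 6.103816%.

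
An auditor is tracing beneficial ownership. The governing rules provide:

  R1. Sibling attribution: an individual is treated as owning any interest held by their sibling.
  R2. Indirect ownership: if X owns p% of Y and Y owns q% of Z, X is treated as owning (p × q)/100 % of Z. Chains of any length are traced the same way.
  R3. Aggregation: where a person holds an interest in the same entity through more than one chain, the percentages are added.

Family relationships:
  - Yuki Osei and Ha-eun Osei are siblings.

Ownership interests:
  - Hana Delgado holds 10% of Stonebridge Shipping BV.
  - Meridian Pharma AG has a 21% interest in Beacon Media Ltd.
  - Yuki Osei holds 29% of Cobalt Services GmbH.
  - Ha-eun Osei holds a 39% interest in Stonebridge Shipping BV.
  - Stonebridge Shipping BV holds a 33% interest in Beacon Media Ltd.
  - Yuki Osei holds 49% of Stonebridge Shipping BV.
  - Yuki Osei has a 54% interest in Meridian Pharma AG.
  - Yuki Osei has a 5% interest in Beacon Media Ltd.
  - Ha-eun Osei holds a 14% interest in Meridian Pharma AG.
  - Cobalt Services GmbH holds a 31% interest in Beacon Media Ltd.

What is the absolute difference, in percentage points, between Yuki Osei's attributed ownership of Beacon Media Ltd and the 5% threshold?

By sibling attribution (R1), Yuki Osei is treated as also owning Ha-eun Osei's interest in Meridian Pharma AG, giving 54% + 14% = 68%.
By sibling attribution (R1), Yuki Osei is treated as also owning Ha-eun Osei's interest in Stonebridge Shipping BV, giving 49% + 39% = 88%.
Chain via Cobalt Services GmbH (R2): 29% × 31% = 8.99% of Beacon Media Ltd.
Chain via Meridian Pharma AG (R2): 68% × 21% = 14.28% of Beacon Media Ltd.
Chain via Stonebridge Shipping BV (R2): 88% × 33% = 29.04% of Beacon Media Ltd.
Direct interest in Beacon Media Ltd: 5%.
Aggregating (R3): 8.99% + 14.28% + 29.04% + 5% = 57.31%.
57.31% exceeds the 5% threshold by 52.31 percentage points.

52.31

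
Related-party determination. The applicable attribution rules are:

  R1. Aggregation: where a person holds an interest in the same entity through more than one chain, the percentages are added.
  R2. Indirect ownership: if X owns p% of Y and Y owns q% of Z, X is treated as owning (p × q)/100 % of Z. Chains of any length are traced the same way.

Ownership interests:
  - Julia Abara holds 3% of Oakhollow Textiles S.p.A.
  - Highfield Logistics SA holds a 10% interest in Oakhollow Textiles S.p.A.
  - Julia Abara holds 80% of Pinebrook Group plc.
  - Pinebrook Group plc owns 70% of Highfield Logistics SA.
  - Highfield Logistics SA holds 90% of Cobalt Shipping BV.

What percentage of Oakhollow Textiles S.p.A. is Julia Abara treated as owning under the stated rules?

Chain via Pinebrook Group plc → Highfield Logistics SA (R2): 80% × 70% × 10% = 5.6% of Oakhollow Textiles S.p.A.
Direct interest in Oakhollow Textiles S.p.A: 3%.
Aggregating (R1): 5.6% + 3% = 8.6%.

8.6%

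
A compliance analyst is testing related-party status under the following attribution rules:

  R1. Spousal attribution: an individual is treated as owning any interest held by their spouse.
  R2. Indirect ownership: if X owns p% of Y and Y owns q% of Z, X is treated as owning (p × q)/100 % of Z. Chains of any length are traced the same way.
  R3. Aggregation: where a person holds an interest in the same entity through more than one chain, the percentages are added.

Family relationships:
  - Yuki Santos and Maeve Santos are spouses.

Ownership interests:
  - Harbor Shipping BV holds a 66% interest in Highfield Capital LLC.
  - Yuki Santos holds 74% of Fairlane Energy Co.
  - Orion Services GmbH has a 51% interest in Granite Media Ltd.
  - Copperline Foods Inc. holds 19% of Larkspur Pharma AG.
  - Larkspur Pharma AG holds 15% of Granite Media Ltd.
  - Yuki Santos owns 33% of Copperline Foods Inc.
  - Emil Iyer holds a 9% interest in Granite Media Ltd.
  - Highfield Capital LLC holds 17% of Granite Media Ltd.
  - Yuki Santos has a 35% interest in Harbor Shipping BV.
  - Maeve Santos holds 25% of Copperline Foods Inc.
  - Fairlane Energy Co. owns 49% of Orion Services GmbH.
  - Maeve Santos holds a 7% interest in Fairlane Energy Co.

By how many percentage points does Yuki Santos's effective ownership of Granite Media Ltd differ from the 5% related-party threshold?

By spousal attribution (R1), Yuki Santos is treated as also owning Maeve Santos's interest in Copperline Foods Inc, giving 33% + 25% = 58%.
By spousal attribution (R1), Yuki Santos is treated as also owning Maeve Santos's interest in Fairlane Energy Co, giving 74% + 7% = 81%.
Chain via Copperline Foods Inc. → Larkspur Pharma AG (R2): 58% × 19% × 15% = 1.653% of Granite Media Ltd.
Chain via Fairlane Energy Co. → Orion Services GmbH (R2): 81% × 49% × 51% = 20.2419% of Granite Media Ltd.
Chain via Harbor Shipping BV → Highfield Capital LLC (R2): 35% × 66% × 17% = 3.927% of Granite Media Ltd.
Aggregating (R3): 1.653% + 20.2419% + 3.927% = 25.8219%.
25.8219% exceeds the 5% threshold by 20.8219 percentage points.

20.8219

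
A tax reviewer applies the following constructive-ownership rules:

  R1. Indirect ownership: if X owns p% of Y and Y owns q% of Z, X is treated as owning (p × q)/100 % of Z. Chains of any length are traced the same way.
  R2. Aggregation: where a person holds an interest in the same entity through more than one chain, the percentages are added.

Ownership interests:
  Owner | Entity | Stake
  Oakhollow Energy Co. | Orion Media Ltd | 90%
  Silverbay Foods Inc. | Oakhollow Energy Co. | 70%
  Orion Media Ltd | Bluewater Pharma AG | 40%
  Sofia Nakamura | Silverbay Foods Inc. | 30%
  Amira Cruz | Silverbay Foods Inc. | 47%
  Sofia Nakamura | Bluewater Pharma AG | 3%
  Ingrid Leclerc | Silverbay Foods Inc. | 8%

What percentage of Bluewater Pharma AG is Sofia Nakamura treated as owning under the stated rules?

10.56%

Chain via Silverbay Foods Inc. → Oakhollow Energy Co. → Orion Media Ltd (R1): 30% × 70% × 90% × 40% = 7.56% of Bluewater Pharma AG.
Direct interest in Bluewater Pharma AG: 3%.
Aggregating (R2): 7.56% + 3% = 10.56%.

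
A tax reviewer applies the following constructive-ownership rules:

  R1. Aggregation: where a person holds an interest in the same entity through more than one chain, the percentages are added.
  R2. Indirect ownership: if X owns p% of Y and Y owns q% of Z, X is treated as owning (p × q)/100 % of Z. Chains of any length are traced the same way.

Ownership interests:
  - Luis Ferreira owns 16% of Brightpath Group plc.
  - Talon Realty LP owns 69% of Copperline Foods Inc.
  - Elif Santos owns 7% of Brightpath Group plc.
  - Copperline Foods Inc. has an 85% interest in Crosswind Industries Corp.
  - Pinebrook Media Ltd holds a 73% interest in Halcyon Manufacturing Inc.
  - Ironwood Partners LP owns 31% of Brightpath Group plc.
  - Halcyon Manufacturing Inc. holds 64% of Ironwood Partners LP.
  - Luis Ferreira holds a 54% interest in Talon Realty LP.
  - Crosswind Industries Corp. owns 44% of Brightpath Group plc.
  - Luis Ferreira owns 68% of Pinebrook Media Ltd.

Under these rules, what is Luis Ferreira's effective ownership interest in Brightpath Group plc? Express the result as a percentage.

39.783816%

Chain via Pinebrook Media Ltd → Halcyon Manufacturing Inc. → Ironwood Partners LP (R2): 68% × 73% × 64% × 31% = 9.848576% of Brightpath Group plc.
Chain via Talon Realty LP → Copperline Foods Inc. → Crosswind Industries Corp. (R2): 54% × 69% × 85% × 44% = 13.93524% of Brightpath Group plc.
Direct interest in Brightpath Group plc: 16%.
Aggregating (R1): 9.848576% + 13.93524% + 16% = 39.783816%.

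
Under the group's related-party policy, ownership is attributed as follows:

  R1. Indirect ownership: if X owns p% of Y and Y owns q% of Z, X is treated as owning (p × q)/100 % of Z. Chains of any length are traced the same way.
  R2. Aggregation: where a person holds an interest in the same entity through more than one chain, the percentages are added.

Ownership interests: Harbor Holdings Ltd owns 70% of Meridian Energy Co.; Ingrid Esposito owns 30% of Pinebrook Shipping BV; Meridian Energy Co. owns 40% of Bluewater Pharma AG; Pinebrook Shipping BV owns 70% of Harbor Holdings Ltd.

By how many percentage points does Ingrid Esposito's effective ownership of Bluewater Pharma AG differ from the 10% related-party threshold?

4.12

Chain via Pinebrook Shipping BV → Harbor Holdings Ltd → Meridian Energy Co. (R1): 30% × 70% × 70% × 40% = 5.88% of Bluewater Pharma AG.
5.88% falls short of the 10% threshold by 4.12 percentage points.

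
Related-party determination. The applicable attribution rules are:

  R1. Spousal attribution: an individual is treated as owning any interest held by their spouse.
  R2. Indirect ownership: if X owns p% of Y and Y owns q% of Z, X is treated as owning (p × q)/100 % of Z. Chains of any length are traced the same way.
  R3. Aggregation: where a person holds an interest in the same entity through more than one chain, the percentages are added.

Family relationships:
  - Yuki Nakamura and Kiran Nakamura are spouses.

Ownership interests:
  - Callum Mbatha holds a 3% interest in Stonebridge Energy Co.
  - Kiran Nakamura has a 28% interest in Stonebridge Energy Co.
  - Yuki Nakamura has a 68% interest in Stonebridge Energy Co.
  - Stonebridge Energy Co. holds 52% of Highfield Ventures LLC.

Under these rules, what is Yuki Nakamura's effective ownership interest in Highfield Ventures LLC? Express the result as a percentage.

By spousal attribution (R1), Yuki Nakamura is treated as also owning Kiran Nakamura's interest in Stonebridge Energy Co, giving 68% + 28% = 96%.
Chain via Stonebridge Energy Co. (R2): 96% × 52% = 49.92% of Highfield Ventures LLC.

49.92%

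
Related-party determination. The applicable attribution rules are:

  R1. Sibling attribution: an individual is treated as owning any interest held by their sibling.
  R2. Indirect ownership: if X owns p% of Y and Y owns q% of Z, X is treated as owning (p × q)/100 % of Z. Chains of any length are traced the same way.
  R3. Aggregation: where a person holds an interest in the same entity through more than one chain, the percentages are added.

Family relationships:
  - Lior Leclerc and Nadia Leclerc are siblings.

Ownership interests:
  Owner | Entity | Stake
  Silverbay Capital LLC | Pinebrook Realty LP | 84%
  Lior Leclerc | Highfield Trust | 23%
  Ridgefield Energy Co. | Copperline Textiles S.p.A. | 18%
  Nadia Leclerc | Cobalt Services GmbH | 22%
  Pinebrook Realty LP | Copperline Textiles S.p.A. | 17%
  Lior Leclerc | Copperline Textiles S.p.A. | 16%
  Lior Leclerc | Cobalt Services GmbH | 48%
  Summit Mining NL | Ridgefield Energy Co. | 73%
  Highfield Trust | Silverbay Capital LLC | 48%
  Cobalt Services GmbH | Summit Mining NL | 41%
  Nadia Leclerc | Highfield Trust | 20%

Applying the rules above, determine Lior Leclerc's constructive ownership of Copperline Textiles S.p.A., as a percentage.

By sibling attribution (R1), Lior Leclerc is treated as also owning Nadia Leclerc's interest in Highfield Trust, giving 23% + 20% = 43%.
By sibling attribution (R1), Lior Leclerc is treated as also owning Nadia Leclerc's interest in Cobalt Services GmbH, giving 48% + 22% = 70%.
Chain via Highfield Trust → Silverbay Capital LLC → Pinebrook Realty LP (R2): 43% × 48% × 84% × 17% = 2.947392% of Copperline Textiles S.p.A.
Chain via Cobalt Services GmbH → Summit Mining NL → Ridgefield Energy Co. (R2): 70% × 41% × 73% × 18% = 3.77118% of Copperline Textiles S.p.A.
Direct interest in Copperline Textiles S.p.A: 16%.
Aggregating (R3): 2.947392% + 3.77118% + 16% = 22.718572%.

22.718572%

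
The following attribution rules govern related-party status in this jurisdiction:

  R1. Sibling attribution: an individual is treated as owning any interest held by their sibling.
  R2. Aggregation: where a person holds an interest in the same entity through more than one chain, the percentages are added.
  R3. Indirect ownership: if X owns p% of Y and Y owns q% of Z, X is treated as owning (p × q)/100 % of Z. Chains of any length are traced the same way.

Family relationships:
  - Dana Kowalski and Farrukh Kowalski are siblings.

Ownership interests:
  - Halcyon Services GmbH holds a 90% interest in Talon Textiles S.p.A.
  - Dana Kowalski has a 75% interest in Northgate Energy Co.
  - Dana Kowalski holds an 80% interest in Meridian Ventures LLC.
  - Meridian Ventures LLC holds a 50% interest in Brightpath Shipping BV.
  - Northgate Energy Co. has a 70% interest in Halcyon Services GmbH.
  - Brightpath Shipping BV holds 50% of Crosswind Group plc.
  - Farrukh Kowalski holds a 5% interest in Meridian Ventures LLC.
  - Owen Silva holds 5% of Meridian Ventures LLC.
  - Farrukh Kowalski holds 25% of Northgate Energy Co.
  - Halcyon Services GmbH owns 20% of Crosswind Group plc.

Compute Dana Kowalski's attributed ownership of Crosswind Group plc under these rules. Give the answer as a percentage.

35.25%

By sibling attribution (R1), Dana Kowalski is treated as also owning Farrukh Kowalski's interest in Meridian Ventures LLC, giving 80% + 5% = 85%.
By sibling attribution (R1), Dana Kowalski is treated as also owning Farrukh Kowalski's interest in Northgate Energy Co, giving 75% + 25% = 100%.
Chain via Meridian Ventures LLC → Brightpath Shipping BV (R3): 85% × 50% × 50% = 21.25% of Crosswind Group plc.
Chain via Northgate Energy Co. → Halcyon Services GmbH (R3): 100% × 70% × 20% = 14% of Crosswind Group plc.
Aggregating (R2): 21.25% + 14% = 35.25%.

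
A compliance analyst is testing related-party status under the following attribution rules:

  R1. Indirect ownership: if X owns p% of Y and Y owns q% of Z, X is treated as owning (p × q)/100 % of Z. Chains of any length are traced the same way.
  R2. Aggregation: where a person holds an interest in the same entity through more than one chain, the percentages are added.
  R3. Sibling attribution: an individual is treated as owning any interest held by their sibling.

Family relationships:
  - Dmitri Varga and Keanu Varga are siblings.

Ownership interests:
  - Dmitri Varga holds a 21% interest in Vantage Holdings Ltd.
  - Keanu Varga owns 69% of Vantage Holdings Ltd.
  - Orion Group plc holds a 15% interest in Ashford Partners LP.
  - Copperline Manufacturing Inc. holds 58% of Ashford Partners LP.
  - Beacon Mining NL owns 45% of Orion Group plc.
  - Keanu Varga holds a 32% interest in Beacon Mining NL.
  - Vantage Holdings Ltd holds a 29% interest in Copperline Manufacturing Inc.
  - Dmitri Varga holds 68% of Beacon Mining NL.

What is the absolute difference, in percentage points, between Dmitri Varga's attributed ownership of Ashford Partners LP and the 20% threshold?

1.888

By sibling attribution (R3), Dmitri Varga is treated as also owning Keanu Varga's interest in Vantage Holdings Ltd, giving 21% + 69% = 90%.
By sibling attribution (R3), Dmitri Varga is treated as also owning Keanu Varga's interest in Beacon Mining NL, giving 68% + 32% = 100%.
Chain via Vantage Holdings Ltd → Copperline Manufacturing Inc. (R1): 90% × 29% × 58% = 15.138% of Ashford Partners LP.
Chain via Beacon Mining NL → Orion Group plc (R1): 100% × 45% × 15% = 6.75% of Ashford Partners LP.
Aggregating (R2): 15.138% + 6.75% = 21.888%.
21.888% exceeds the 20% threshold by 1.888 percentage points.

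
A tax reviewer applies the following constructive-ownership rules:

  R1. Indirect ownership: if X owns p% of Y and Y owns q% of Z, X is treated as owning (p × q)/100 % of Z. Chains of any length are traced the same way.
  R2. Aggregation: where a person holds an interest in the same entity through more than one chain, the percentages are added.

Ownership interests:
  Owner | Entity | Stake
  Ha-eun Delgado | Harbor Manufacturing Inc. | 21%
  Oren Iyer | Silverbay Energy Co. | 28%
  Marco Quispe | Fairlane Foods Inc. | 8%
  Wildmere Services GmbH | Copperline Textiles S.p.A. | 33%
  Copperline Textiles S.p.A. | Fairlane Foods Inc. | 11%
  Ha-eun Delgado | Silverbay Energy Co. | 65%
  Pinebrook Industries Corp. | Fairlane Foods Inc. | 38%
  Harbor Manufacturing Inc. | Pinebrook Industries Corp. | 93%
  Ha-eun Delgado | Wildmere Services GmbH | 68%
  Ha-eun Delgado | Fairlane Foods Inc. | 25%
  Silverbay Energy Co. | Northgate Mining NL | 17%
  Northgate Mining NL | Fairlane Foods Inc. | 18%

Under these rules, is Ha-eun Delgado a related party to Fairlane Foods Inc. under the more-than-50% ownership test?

Chain via Silverbay Energy Co. → Northgate Mining NL (R1): 65% × 17% × 18% = 1.989% of Fairlane Foods Inc.
Chain via Harbor Manufacturing Inc. → Pinebrook Industries Corp. (R1): 21% × 93% × 38% = 7.4214% of Fairlane Foods Inc.
Chain via Wildmere Services GmbH → Copperline Textiles S.p.A. (R1): 68% × 33% × 11% = 2.4684% of Fairlane Foods Inc.
Direct interest in Fairlane Foods Inc: 25%.
Aggregating (R2): 1.989% + 7.4214% + 2.4684% + 25% = 36.8788%.
36.8788% does not exceed the 50% threshold, so Ha-eun is not a related party to Fairlane Foods Inc.

No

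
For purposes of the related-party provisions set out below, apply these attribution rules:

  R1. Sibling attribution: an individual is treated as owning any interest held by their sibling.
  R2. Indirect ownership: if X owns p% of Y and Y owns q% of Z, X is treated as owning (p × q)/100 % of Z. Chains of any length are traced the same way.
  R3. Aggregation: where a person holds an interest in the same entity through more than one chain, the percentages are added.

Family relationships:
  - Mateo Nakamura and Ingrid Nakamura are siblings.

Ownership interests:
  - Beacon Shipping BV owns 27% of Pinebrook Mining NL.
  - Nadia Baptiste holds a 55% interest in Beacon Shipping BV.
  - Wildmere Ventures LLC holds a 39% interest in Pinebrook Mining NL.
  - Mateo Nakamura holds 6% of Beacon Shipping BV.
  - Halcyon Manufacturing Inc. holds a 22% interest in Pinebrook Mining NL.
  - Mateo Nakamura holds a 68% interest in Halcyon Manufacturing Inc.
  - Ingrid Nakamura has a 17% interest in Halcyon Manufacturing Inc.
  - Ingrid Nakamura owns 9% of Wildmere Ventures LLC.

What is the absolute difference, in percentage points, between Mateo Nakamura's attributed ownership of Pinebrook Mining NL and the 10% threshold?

13.83

By sibling attribution (R1), Mateo Nakamura is treated as also owning Ingrid Nakamura's interest in Halcyon Manufacturing Inc, giving 68% + 17% = 85%.
By sibling attribution (R1), Mateo Nakamura is treated as owning Ingrid Nakamura's 9% interest in Wildmere Ventures LLC.
Chain via Beacon Shipping BV (R2): 6% × 27% = 1.62% of Pinebrook Mining NL.
Chain via Halcyon Manufacturing Inc. (R2): 85% × 22% = 18.7% of Pinebrook Mining NL.
Chain via Wildmere Ventures LLC (R2): 9% × 39% = 3.51% of Pinebrook Mining NL.
Aggregating (R3): 1.62% + 18.7% + 3.51% = 23.83%.
23.83% exceeds the 10% threshold by 13.83 percentage points.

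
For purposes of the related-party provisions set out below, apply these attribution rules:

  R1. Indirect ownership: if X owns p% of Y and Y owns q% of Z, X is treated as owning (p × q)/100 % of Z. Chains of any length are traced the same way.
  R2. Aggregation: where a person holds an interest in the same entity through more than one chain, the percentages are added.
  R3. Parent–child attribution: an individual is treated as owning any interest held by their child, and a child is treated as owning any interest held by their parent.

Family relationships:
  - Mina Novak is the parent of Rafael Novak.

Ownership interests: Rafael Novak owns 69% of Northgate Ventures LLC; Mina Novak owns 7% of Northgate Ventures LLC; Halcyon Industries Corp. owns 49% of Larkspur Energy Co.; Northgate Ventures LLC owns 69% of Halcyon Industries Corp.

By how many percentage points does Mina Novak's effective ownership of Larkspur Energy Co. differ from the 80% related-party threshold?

54.3044

By parent–child attribution (R3), Mina Novak is treated as also owning Rafael Novak's interest in Northgate Ventures LLC, giving 7% + 69% = 76%.
Chain via Northgate Ventures LLC → Halcyon Industries Corp. (R1): 76% × 69% × 49% = 25.6956% of Larkspur Energy Co.
25.6956% falls short of the 80% threshold by 54.3044 percentage points.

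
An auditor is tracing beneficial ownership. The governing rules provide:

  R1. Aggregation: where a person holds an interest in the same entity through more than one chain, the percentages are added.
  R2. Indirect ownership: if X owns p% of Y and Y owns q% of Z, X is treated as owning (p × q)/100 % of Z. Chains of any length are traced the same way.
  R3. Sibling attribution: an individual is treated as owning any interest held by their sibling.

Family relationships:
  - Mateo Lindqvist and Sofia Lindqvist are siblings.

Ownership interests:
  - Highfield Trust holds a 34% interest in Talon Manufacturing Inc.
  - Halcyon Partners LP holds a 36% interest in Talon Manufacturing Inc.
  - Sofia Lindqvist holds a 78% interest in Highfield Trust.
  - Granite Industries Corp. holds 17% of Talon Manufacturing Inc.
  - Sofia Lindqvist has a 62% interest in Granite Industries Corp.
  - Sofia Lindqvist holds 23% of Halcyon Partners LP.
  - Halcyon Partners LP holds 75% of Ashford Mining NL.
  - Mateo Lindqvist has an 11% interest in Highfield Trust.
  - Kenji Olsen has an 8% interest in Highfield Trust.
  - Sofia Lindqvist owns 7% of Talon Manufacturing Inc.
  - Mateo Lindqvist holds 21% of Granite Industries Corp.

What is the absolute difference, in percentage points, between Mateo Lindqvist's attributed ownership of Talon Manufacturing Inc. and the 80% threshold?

By sibling attribution (R3), Mateo Lindqvist is treated as also owning Sofia Lindqvist's interest in Highfield Trust, giving 11% + 78% = 89%.
By sibling attribution (R3), Mateo Lindqvist is treated as also owning Sofia Lindqvist's interest in Granite Industries Corp, giving 21% + 62% = 83%.
By sibling attribution (R3), Mateo Lindqvist is treated as owning Sofia Lindqvist's 23% interest in Halcyon Partners LP.
By sibling attribution (R3), Mateo Lindqvist is treated as owning Sofia Lindqvist's 7% interest in Talon Manufacturing Inc.
Chain via Highfield Trust (R2): 89% × 34% = 30.26% of Talon Manufacturing Inc.
Chain via Granite Industries Corp. (R2): 83% × 17% = 14.11% of Talon Manufacturing Inc.
Chain via Halcyon Partners LP (R2): 23% × 36% = 8.28% of Talon Manufacturing Inc.
Direct interest in Talon Manufacturing Inc: 7%.
Aggregating (R1): 30.26% + 14.11% + 8.28% + 7% = 59.65%.
59.65% falls short of the 80% threshold by 20.35 percentage points.

20.35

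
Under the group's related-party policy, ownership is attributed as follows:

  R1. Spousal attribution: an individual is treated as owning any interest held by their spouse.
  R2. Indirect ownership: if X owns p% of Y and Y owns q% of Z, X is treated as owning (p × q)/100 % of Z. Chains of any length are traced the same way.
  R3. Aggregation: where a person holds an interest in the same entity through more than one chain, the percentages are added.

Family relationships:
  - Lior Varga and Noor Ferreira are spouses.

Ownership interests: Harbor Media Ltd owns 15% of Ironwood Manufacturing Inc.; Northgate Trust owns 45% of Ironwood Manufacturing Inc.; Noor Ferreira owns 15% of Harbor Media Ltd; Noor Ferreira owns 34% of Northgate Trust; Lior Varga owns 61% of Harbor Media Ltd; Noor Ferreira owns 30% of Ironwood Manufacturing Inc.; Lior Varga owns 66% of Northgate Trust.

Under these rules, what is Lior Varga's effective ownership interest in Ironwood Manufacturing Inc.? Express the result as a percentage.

86.4%

By spousal attribution (R1), Lior Varga is treated as also owning Noor Ferreira's interest in Harbor Media Ltd, giving 61% + 15% = 76%.
By spousal attribution (R1), Lior Varga is treated as also owning Noor Ferreira's interest in Northgate Trust, giving 66% + 34% = 100%.
By spousal attribution (R1), Lior Varga is treated as owning Noor Ferreira's 30% interest in Ironwood Manufacturing Inc.
Chain via Harbor Media Ltd (R2): 76% × 15% = 11.4% of Ironwood Manufacturing Inc.
Chain via Northgate Trust (R2): 100% × 45% = 45% of Ironwood Manufacturing Inc.
Direct interest in Ironwood Manufacturing Inc: 30%.
Aggregating (R3): 11.4% + 45% + 30% = 86.4%.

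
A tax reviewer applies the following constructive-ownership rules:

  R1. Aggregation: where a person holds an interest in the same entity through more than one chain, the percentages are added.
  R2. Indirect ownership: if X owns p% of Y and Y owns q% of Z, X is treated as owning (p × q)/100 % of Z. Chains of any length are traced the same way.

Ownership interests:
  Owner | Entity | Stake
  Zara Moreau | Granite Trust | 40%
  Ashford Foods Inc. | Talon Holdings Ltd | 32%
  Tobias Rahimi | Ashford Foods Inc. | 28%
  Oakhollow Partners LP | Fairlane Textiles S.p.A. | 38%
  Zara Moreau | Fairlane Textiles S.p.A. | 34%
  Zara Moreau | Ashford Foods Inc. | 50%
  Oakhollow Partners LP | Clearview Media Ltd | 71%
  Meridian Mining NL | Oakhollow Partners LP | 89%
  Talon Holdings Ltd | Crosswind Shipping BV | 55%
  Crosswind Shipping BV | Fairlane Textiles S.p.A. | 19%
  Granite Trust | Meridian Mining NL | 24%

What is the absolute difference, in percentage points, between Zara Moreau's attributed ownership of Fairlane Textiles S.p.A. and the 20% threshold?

Chain via Ashford Foods Inc. → Talon Holdings Ltd → Crosswind Shipping BV (R2): 50% × 32% × 55% × 19% = 1.672% of Fairlane Textiles S.p.A.
Chain via Granite Trust → Meridian Mining NL → Oakhollow Partners LP (R2): 40% × 24% × 89% × 38% = 3.24672% of Fairlane Textiles S.p.A.
Direct interest in Fairlane Textiles S.p.A: 34%.
Aggregating (R1): 1.672% + 3.24672% + 34% = 38.91872%.
38.91872% exceeds the 20% threshold by 18.91872 percentage points.

18.91872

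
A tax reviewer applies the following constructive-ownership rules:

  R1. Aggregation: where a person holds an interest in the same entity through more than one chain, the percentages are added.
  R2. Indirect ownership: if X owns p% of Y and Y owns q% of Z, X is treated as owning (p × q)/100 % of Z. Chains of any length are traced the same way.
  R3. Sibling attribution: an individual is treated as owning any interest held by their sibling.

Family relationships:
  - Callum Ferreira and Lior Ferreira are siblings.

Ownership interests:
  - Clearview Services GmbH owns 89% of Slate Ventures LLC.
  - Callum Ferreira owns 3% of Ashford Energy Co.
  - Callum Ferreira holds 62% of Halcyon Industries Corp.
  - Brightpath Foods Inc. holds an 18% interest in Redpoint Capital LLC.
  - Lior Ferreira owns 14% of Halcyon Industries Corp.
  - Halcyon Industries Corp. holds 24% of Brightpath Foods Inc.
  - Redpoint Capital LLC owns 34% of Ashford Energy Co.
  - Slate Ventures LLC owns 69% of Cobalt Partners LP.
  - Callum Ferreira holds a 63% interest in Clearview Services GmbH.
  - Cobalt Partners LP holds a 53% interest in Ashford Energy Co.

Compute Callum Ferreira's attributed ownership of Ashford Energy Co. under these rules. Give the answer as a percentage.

24.621087%

By sibling attribution (R3), Callum Ferreira is treated as also owning Lior Ferreira's interest in Halcyon Industries Corp, giving 62% + 14% = 76%.
Chain via Clearview Services GmbH → Slate Ventures LLC → Cobalt Partners LP (R2): 63% × 89% × 69% × 53% = 20.504799% of Ashford Energy Co.
Chain via Halcyon Industries Corp. → Brightpath Foods Inc. → Redpoint Capital LLC (R2): 76% × 24% × 18% × 34% = 1.116288% of Ashford Energy Co.
Direct interest in Ashford Energy Co: 3%.
Aggregating (R1): 20.504799% + 1.116288% + 3% = 24.621087%.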